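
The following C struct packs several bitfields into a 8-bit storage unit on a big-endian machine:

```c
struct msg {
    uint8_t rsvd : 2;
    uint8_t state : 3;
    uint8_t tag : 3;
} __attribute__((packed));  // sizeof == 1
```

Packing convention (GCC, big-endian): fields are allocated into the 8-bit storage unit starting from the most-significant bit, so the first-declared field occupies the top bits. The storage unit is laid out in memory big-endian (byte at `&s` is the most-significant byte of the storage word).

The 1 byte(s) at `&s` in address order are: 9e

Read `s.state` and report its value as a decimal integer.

3

[0]=0x9e (big-endian) → word 0x9e
rsvd [6+:2] = (word>>6) & 0x3 = 2
state [3+:3] = (word>>3) & 0x7 = 3  ←
tag [0+:3] = (word>>0) & 0x7 = 6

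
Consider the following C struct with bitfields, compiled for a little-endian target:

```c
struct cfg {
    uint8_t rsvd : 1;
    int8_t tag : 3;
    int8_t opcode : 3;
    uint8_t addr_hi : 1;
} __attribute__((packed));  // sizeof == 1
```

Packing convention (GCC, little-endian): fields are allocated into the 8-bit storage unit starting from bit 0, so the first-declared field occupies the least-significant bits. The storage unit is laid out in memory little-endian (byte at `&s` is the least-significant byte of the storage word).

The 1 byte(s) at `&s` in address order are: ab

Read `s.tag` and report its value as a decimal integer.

[0]=0xab (little-endian) → word 0xab
rsvd:1 @ bit 0 → (0xab>>0)&0x1 = 0x1
tag:3 @ bit 1 → (0xab>>1)&0x7 = 0x5  ←
opcode:3 @ bit 4 → (0xab>>4)&0x7 = 0x2
addr_hi:1 @ bit 7 → (0xab>>7)&0x1 = 0x1
tag signed 3b, MSB=1: 5 - 8 = -3

-3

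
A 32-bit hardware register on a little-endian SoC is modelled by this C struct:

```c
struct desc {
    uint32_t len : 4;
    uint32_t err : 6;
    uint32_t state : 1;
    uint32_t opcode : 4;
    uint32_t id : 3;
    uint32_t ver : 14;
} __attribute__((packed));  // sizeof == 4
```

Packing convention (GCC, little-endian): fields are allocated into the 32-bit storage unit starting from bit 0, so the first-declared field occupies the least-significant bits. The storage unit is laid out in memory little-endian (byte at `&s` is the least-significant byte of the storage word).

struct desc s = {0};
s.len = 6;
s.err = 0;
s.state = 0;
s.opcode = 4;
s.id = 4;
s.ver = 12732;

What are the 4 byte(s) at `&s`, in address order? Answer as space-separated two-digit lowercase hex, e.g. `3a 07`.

len:4 = 6 → 0x6 << 0 → word 0x00000006
err:6 = 0 → 0x0 << 4 → word 0x00000006
state:1 = 0 → 0x0 << 10 → word 0x00000006
opcode:4 = 4 → 0x4 << 11 → word 0x00002006
id:3 = 4 → 0x4 << 15 → word 0x00022006
ver:14 = 12732 → 0x31bc << 18 → word 0xc6f22006
word = 0xc6f22006 → little-endian bytes:
  [0]=0x06  [1]=0x20  [2]=0xf2  [3]=0xc6

06 20 f2 c6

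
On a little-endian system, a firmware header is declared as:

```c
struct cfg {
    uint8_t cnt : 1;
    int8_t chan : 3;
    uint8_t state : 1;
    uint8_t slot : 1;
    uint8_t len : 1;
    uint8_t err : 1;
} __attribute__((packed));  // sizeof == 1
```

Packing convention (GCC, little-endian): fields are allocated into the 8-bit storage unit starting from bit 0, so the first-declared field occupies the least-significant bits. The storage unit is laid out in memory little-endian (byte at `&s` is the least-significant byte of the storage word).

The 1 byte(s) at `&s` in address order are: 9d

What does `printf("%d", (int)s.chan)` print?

-2

[0]=0x9d (little-endian) → word 0x9d
cnt [0+:1] = (word>>0) & 0x1 = 1
chan [1+:3] = (word>>1) & 0x7 = 6  ←
state [4+:1] = (word>>4) & 0x1 = 1
slot [5+:1] = (word>>5) & 0x1 = 0
len [6+:1] = (word>>6) & 0x1 = 0
err [7+:1] = (word>>7) & 0x1 = 1
chan signed 3b, MSB=1: 6 - 8 = -2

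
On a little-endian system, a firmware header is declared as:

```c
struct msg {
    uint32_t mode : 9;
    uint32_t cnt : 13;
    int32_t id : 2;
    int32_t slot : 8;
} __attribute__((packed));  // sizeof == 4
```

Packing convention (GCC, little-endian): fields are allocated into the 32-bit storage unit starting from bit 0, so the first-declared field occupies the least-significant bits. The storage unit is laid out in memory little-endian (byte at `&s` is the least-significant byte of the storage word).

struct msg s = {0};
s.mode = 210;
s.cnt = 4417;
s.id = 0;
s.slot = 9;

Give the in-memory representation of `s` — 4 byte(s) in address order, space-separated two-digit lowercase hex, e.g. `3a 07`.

d2 82 22 09

mode (9b) val=210 bits=0xd2 at bit 0: 0x000000d2
cnt (13b) val=4417 bits=0x1141 at bit 9: 0x002282d2
id (2b) val=0 bits=0x0 at bit 22: 0x002282d2
slot (8b) val=9 bits=0x9 at bit 24: 0x092282d2
word = 0x092282d2 → little-endian bytes:
  [0]=0xd2  [1]=0x82  [2]=0x22  [3]=0x09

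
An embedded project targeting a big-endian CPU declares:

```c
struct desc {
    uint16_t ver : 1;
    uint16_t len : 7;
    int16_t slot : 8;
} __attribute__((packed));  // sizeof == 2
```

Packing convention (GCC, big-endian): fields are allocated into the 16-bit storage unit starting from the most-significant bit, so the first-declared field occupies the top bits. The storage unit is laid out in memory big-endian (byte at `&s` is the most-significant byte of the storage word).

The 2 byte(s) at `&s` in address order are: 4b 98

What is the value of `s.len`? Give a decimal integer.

[0]=0x4b [1]=0x98 (big-endian) → word 0x4b98
ver:1 @ bit 15 → (0x4b98>>15)&0x1 = 0x0
len:7 @ bit 8 → (0x4b98>>8)&0x7f = 0x4b  ←
slot:8 @ bit 0 → (0x4b98>>0)&0xff = 0x98

75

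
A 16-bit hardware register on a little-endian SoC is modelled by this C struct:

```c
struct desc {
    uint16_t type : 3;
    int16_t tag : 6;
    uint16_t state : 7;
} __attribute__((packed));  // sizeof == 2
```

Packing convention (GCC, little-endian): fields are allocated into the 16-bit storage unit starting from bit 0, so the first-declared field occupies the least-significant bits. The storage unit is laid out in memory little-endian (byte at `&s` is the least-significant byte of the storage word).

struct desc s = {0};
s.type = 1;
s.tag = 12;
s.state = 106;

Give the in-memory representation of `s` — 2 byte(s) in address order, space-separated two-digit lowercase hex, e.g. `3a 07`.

61 d4

type (3b) val=1 bits=0x1 at bit 0: 0x0001
tag (6b) val=12 bits=0xc at bit 3: 0x0061
state (7b) val=106 bits=0x6a at bit 9: 0xd461
word = 0xd461 → little-endian bytes:
  [0]=0x61  [1]=0xd4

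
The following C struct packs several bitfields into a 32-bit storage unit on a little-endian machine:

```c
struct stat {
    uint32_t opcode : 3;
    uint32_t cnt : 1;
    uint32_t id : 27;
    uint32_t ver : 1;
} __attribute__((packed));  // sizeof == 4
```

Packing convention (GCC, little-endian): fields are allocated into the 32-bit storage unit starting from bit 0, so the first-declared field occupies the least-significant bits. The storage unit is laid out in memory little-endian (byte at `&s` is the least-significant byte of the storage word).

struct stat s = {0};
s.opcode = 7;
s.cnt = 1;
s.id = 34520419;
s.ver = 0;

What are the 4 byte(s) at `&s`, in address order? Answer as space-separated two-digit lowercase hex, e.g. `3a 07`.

3f d6 eb 20

opcode:3 = 7 → 0x7 << 0 → word 0x00000007
cnt:1 = 1 → 0x1 << 3 → word 0x0000000f
id:27 = 34520419 → 0x20ebd63 << 4 → word 0x20ebd63f
ver:1 = 0 → 0x0 << 31 → word 0x20ebd63f
word = 0x20ebd63f → little-endian bytes:
  [0]=0x3f  [1]=0xd6  [2]=0xeb  [3]=0x20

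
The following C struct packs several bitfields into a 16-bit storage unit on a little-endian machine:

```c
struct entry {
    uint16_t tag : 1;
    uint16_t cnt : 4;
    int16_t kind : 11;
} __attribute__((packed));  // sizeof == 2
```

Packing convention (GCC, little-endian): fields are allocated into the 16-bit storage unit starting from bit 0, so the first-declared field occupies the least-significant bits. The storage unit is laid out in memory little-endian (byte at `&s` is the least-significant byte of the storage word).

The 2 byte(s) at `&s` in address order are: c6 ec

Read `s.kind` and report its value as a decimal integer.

[0]=0xc6 [1]=0xec (little-endian) → word 0xecc6
tag [0+:1] = (word>>0) & 0x1 = 0
cnt [1+:4] = (word>>1) & 0xf = 3
kind [5+:11] = (word>>5) & 0x7ff = 1894  ←
kind signed 11b, MSB=1: 1894 - 2048 = -154

-154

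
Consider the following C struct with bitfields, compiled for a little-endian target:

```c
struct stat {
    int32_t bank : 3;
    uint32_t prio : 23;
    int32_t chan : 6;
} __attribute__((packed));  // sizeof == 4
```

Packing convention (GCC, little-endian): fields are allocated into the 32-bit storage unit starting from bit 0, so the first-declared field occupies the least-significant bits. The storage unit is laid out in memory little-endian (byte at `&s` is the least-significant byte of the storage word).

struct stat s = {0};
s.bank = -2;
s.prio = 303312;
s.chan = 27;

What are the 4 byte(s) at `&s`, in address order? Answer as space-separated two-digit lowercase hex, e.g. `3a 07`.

86 06 25 6c

bank (3b) val=-2 bits=0x6 at bit 0: 0x00000006
prio (23b) val=303312 bits=0x4a0d0 at bit 3: 0x00250686
chan (6b) val=27 bits=0x1b at bit 26: 0x6c250686
word = 0x6c250686 → little-endian bytes:
  [0]=0x86  [1]=0x06  [2]=0x25  [3]=0x6c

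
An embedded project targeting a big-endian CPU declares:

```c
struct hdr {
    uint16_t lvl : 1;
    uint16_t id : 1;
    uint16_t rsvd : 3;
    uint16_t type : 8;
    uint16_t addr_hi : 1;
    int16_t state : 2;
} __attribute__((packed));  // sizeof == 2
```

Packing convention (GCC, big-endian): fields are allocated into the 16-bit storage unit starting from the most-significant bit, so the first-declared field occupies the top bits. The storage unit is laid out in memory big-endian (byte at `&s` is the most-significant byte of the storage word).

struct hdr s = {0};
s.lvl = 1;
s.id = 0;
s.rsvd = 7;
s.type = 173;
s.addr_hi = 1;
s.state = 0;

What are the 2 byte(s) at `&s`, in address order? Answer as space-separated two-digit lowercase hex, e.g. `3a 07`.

bd 6c

lvl:1 = 1 → 0x1 << 15 → word 0x8000
id:1 = 0 → 0x0 << 14 → word 0x8000
rsvd:3 = 7 → 0x7 << 11 → word 0xb800
type:8 = 173 → 0xad << 3 → word 0xbd68
addr_hi:1 = 1 → 0x1 << 2 → word 0xbd6c
state:2 = 0 → 0x0 << 0 → word 0xbd6c
word = 0xbd6c → big-endian bytes:
  [0]=0xbd  [1]=0x6c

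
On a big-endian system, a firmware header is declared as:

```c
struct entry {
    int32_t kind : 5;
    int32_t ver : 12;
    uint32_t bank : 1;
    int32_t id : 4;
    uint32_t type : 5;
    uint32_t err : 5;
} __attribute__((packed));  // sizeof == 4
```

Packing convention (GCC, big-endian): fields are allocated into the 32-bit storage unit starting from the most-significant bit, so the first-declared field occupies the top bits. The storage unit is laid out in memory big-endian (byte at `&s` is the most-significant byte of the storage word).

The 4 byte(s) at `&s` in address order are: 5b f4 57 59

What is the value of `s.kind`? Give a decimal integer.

[0]=0x5b [1]=0xf4 [2]=0x57 [3]=0x59 (big-endian) → word 0x5bf45759
kind [27+:5] = (word>>27) & 0x1f = 11  ←
ver [15+:12] = (word>>15) & 0xfff = 2024
bank [14+:1] = (word>>14) & 0x1 = 1
id [10+:4] = (word>>10) & 0xf = 5
type [5+:5] = (word>>5) & 0x1f = 26
err [0+:5] = (word>>0) & 0x1f = 25
kind signed 5b, MSB=0: value = 11

11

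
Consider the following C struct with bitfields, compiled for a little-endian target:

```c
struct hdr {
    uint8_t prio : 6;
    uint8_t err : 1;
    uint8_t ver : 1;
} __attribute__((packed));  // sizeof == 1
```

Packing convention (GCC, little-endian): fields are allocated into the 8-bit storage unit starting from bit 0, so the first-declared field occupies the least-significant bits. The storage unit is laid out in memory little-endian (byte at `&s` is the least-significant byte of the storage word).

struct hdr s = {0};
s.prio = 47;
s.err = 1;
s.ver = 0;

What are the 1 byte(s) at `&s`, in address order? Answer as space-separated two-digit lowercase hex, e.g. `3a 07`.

prio (6b) val=47 bits=0x2f at bit 0: 0x2f
err (1b) val=1 bits=0x1 at bit 6: 0x6f
ver (1b) val=0 bits=0x0 at bit 7: 0x6f
word = 0x6f → little-endian bytes:
  [0]=0x6f

6f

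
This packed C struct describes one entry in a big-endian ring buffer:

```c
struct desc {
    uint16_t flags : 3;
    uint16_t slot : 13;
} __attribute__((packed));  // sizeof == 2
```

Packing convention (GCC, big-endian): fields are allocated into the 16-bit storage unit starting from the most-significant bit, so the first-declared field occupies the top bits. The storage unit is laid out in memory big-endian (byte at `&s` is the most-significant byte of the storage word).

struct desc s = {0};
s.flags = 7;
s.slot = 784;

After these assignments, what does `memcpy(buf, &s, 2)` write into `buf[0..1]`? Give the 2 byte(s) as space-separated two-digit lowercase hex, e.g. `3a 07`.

[13+:3] flags=7 & 0x7 = 0x7; word=0xe000
[0+:13] slot=784 & 0x1fff = 0x310; word=0xe310
word = 0xe310 → big-endian bytes:
  [0]=0xe3  [1]=0x10

e3 10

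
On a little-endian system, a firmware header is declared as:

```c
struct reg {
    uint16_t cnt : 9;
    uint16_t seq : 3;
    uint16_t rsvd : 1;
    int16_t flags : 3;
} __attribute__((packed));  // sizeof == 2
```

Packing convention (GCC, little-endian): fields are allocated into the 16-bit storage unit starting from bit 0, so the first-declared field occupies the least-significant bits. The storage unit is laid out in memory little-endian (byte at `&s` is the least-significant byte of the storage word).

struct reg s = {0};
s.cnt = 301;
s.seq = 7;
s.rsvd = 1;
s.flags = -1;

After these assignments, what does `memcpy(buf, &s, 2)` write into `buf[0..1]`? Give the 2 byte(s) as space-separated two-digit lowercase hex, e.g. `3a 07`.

2d ff

cnt (9b) val=301 bits=0x12d at bit 0: 0x012d
seq (3b) val=7 bits=0x7 at bit 9: 0x0f2d
rsvd (1b) val=1 bits=0x1 at bit 12: 0x1f2d
flags (3b) val=-1 bits=0x7 at bit 13: 0xff2d
word = 0xff2d → little-endian bytes:
  [0]=0x2d  [1]=0xff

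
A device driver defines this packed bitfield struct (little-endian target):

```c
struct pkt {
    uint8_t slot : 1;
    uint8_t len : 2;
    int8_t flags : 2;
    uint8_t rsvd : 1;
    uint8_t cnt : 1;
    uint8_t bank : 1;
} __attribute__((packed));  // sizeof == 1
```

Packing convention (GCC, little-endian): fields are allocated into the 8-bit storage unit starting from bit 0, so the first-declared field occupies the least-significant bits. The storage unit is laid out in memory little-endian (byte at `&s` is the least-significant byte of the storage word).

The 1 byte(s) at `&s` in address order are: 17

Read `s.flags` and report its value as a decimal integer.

-2

[0]=0x17 (little-endian) → word 0x17
slot:1 @ bit 0 → (0x17>>0)&0x1 = 0x1
len:2 @ bit 1 → (0x17>>1)&0x3 = 0x3
flags:2 @ bit 3 → (0x17>>3)&0x3 = 0x2  ←
rsvd:1 @ bit 5 → (0x17>>5)&0x1 = 0x0
cnt:1 @ bit 6 → (0x17>>6)&0x1 = 0x0
bank:1 @ bit 7 → (0x17>>7)&0x1 = 0x0
flags signed 2b, MSB=1: 2 - 4 = -2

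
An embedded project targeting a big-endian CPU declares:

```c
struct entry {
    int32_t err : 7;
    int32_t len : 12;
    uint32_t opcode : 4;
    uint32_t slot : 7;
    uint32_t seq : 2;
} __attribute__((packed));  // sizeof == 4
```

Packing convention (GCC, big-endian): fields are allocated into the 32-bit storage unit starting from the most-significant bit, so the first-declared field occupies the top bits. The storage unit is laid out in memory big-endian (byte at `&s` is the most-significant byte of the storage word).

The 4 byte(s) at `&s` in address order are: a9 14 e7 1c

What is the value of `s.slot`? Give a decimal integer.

71

[0]=0xa9 [1]=0x14 [2]=0xe7 [3]=0x1c (big-endian) → word 0xa914e71c
err:7 @ bit 25 → (0xa914e71c>>25)&0x7f = 0x54
len:12 @ bit 13 → (0xa914e71c>>13)&0xfff = 0x8a7
opcode:4 @ bit 9 → (0xa914e71c>>9)&0xf = 0x3
slot:7 @ bit 2 → (0xa914e71c>>2)&0x7f = 0x47  ←
seq:2 @ bit 0 → (0xa914e71c>>0)&0x3 = 0x0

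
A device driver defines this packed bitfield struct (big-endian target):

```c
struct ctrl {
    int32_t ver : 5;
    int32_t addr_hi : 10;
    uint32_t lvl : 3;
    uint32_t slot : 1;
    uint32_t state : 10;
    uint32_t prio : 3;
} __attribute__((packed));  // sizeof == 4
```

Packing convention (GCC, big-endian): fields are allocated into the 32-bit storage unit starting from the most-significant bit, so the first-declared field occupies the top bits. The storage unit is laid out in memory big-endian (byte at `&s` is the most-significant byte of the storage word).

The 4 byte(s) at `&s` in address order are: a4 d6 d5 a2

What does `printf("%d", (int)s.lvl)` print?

3

[0]=0xa4 [1]=0xd6 [2]=0xd5 [3]=0xa2 (big-endian) → word 0xa4d6d5a2
ver [27+:5] = (word>>27) & 0x1f = 20
addr_hi [17+:10] = (word>>17) & 0x3ff = 619
lvl [14+:3] = (word>>14) & 0x7 = 3  ←
slot [13+:1] = (word>>13) & 0x1 = 0
state [3+:10] = (word>>3) & 0x3ff = 692
prio [0+:3] = (word>>0) & 0x7 = 2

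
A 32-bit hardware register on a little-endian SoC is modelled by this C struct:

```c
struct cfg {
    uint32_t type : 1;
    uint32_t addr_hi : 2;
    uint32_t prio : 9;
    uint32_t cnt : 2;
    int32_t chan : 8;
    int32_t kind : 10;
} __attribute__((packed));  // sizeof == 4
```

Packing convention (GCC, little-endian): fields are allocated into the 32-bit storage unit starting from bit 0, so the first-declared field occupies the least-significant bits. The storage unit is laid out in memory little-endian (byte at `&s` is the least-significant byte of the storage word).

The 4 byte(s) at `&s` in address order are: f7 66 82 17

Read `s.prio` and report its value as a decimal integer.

222

[0]=0xf7 [1]=0x66 [2]=0x82 [3]=0x17 (little-endian) → word 0x178266f7
type:1 @ bit 0 → (0x178266f7>>0)&0x1 = 0x1
addr_hi:2 @ bit 1 → (0x178266f7>>1)&0x3 = 0x3
prio:9 @ bit 3 → (0x178266f7>>3)&0x1ff = 0xde  ←
cnt:2 @ bit 12 → (0x178266f7>>12)&0x3 = 0x2
chan:8 @ bit 14 → (0x178266f7>>14)&0xff = 0x9
kind:10 @ bit 22 → (0x178266f7>>22)&0x3ff = 0x5e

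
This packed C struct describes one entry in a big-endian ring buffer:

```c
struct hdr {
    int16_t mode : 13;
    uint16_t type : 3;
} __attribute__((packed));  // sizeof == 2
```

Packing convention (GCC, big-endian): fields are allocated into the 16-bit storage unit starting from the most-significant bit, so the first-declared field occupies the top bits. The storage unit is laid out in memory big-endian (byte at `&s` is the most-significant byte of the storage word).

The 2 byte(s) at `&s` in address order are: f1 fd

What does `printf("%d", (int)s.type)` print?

[0]=0xf1 [1]=0xfd (big-endian) → word 0xf1fd
mode:13 @ bit 3 → (0xf1fd>>3)&0x1fff = 0x1e3f
type:3 @ bit 0 → (0xf1fd>>0)&0x7 = 0x5  ←

5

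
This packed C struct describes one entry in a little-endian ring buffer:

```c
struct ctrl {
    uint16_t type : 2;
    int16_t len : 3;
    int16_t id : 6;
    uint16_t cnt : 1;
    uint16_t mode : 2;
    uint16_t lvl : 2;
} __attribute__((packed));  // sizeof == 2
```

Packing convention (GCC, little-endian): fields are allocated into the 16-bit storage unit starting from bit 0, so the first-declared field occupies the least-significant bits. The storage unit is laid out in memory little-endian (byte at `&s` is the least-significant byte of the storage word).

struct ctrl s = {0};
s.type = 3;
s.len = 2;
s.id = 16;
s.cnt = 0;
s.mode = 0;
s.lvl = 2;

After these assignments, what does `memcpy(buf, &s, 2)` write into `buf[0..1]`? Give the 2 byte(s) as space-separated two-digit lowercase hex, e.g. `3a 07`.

0b 82

[0+:2] type=3 & 0x3 = 0x3; word=0x0003
[2+:3] len=2 & 0x7 = 0x2; word=0x000b
[5+:6] id=16 & 0x3f = 0x10; word=0x020b
[11+:1] cnt=0 & 0x1 = 0x0; word=0x020b
[12+:2] mode=0 & 0x3 = 0x0; word=0x020b
[14+:2] lvl=2 & 0x3 = 0x2; word=0x820b
word = 0x820b → little-endian bytes:
  [0]=0x0b  [1]=0x82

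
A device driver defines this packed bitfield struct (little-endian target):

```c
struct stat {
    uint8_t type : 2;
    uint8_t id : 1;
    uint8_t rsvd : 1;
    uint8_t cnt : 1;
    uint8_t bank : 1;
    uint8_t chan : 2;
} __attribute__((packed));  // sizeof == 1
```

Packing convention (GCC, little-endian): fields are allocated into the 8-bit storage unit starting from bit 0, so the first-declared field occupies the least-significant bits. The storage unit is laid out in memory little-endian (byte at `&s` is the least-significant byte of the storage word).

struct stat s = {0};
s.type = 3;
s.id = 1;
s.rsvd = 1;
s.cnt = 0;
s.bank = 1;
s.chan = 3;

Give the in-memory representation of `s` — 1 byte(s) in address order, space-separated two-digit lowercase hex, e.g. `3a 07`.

ef

type:2 = 3 → 0x3 << 0 → word 0x03
id:1 = 1 → 0x1 << 2 → word 0x07
rsvd:1 = 1 → 0x1 << 3 → word 0x0f
cnt:1 = 0 → 0x0 << 4 → word 0x0f
bank:1 = 1 → 0x1 << 5 → word 0x2f
chan:2 = 3 → 0x3 << 6 → word 0xef
word = 0xef → little-endian bytes:
  [0]=0xef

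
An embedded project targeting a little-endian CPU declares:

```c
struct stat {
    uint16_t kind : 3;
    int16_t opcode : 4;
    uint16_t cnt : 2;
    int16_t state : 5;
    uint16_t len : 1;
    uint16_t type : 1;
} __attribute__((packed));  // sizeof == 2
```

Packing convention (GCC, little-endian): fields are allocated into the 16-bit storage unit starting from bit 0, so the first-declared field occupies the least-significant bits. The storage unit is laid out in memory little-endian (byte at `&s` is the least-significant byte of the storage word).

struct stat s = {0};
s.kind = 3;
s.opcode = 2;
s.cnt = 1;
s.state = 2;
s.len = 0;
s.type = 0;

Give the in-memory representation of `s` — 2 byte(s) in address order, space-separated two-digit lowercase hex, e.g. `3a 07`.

kind:3 = 3 → 0x3 << 0 → word 0x0003
opcode:4 = 2 → 0x2 << 3 → word 0x0013
cnt:2 = 1 → 0x1 << 7 → word 0x0093
state:5 = 2 → 0x2 << 9 → word 0x0493
len:1 = 0 → 0x0 << 14 → word 0x0493
type:1 = 0 → 0x0 << 15 → word 0x0493
word = 0x0493 → little-endian bytes:
  [0]=0x93  [1]=0x04

93 04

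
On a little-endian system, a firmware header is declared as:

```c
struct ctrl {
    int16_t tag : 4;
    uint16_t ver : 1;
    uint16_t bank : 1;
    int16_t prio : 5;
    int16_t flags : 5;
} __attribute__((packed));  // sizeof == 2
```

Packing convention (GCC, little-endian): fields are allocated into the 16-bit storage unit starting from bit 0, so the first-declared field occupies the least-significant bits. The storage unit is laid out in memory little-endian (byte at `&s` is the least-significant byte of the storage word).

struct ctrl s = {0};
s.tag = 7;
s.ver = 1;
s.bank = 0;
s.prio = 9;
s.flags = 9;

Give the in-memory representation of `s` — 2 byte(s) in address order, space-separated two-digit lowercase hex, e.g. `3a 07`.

tag:4 = 7 → 0x7 << 0 → word 0x0007
ver:1 = 1 → 0x1 << 4 → word 0x0017
bank:1 = 0 → 0x0 << 5 → word 0x0017
prio:5 = 9 → 0x9 << 6 → word 0x0257
flags:5 = 9 → 0x9 << 11 → word 0x4a57
word = 0x4a57 → little-endian bytes:
  [0]=0x57  [1]=0x4a

57 4a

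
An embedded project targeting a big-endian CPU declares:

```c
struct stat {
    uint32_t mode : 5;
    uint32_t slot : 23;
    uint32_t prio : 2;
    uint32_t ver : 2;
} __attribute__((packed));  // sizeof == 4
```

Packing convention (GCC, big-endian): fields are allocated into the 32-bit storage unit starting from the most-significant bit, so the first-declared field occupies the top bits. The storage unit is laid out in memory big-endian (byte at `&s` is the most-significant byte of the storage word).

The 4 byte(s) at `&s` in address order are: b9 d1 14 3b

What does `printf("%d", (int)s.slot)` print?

[0]=0xb9 [1]=0xd1 [2]=0x14 [3]=0x3b (big-endian) → word 0xb9d1143b
mode [27+:5] = (word>>27) & 0x1f = 23
slot [4+:23] = (word>>4) & 0x7fffff = 1904963  ←
prio [2+:2] = (word>>2) & 0x3 = 2
ver [0+:2] = (word>>0) & 0x3 = 3

1904963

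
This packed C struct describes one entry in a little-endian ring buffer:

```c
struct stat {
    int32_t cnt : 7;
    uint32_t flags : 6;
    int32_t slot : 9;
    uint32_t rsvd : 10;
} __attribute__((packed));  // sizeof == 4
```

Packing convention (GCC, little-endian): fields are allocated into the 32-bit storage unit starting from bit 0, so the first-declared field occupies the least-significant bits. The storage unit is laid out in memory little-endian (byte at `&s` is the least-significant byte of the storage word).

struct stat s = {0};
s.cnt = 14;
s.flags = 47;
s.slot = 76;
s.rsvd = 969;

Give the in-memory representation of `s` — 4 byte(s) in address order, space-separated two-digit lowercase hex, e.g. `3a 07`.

8e 97 49 f2

cnt (7b) val=14 bits=0xe at bit 0: 0x0000000e
flags (6b) val=47 bits=0x2f at bit 7: 0x0000178e
slot (9b) val=76 bits=0x4c at bit 13: 0x0009978e
rsvd (10b) val=969 bits=0x3c9 at bit 22: 0xf249978e
word = 0xf249978e → little-endian bytes:
  [0]=0x8e  [1]=0x97  [2]=0x49  [3]=0xf2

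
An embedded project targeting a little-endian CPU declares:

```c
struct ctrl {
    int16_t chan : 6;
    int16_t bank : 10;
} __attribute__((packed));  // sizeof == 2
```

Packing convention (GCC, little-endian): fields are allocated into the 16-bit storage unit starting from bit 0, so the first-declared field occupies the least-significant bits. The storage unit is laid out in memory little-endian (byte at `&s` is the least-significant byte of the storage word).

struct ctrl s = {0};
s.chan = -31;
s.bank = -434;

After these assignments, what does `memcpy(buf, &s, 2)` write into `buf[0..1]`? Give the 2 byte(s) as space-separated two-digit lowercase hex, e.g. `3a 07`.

a1 93

chan:6 = -31 → 0x21 << 0 → word 0x0021
bank:10 = -434 → 0x24e << 6 → word 0x93a1
word = 0x93a1 → little-endian bytes:
  [0]=0xa1  [1]=0x93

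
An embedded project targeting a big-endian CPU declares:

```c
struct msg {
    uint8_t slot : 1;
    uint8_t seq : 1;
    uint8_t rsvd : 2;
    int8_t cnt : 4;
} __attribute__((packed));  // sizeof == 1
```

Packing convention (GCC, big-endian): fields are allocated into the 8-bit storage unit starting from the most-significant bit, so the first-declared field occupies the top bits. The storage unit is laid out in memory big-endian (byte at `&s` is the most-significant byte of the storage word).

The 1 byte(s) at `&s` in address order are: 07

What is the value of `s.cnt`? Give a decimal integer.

[0]=0x07 (big-endian) → word 0x07
slot [7+:1] = (word>>7) & 0x1 = 0
seq [6+:1] = (word>>6) & 0x1 = 0
rsvd [4+:2] = (word>>4) & 0x3 = 0
cnt [0+:4] = (word>>0) & 0xf = 7  ←
cnt signed 4b, MSB=0: value = 7

7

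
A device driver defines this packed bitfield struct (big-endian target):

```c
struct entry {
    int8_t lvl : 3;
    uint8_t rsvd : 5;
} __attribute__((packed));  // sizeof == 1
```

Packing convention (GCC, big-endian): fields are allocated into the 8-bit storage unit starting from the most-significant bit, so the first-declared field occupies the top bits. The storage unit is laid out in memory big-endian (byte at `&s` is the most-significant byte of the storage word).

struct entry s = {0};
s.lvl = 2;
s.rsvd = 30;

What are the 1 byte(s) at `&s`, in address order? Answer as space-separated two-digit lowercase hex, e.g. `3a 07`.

lvl:3 = 2 → 0x2 << 5 → word 0x40
rsvd:5 = 30 → 0x1e << 0 → word 0x5e
word = 0x5e → big-endian bytes:
  [0]=0x5e

5e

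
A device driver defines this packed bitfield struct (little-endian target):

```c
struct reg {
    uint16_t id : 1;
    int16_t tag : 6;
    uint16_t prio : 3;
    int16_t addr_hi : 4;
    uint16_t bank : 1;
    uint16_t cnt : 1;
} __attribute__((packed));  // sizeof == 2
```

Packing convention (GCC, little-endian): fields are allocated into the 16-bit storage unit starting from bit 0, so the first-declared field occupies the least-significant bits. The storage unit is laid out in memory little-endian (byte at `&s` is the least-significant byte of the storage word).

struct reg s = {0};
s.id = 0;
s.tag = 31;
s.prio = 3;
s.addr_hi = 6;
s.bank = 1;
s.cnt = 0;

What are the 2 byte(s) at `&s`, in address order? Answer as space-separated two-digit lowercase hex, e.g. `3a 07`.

id (1b) val=0 bits=0x0 at bit 0: 0x0000
tag (6b) val=31 bits=0x1f at bit 1: 0x003e
prio (3b) val=3 bits=0x3 at bit 7: 0x01be
addr_hi (4b) val=6 bits=0x6 at bit 10: 0x19be
bank (1b) val=1 bits=0x1 at bit 14: 0x59be
cnt (1b) val=0 bits=0x0 at bit 15: 0x59be
word = 0x59be → little-endian bytes:
  [0]=0xbe  [1]=0x59

be 59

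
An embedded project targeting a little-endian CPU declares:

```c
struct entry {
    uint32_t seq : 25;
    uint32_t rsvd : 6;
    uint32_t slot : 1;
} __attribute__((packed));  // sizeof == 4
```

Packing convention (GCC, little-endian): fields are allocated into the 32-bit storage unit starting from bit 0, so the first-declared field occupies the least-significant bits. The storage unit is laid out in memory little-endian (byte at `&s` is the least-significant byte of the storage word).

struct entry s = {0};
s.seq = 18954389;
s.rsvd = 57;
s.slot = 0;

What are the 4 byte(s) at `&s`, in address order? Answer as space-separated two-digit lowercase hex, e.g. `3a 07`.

95 38 21 73

[0+:25] seq=18954389 & 0x1ffffff = 0x1213895; word=0x01213895
[25+:6] rsvd=57 & 0x3f = 0x39; word=0x73213895
[31+:1] slot=0 & 0x1 = 0x0; word=0x73213895
word = 0x73213895 → little-endian bytes:
  [0]=0x95  [1]=0x38  [2]=0x21  [3]=0x73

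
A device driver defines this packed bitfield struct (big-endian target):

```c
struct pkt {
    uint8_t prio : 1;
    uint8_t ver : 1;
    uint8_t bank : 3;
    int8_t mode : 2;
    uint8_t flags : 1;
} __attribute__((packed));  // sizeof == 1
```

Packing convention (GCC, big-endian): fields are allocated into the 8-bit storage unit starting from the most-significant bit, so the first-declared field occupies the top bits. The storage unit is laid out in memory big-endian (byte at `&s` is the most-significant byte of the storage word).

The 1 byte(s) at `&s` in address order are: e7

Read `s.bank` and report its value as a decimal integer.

[0]=0xe7 (big-endian) → word 0xe7
prio [7+:1] = (word>>7) & 0x1 = 1
ver [6+:1] = (word>>6) & 0x1 = 1
bank [3+:3] = (word>>3) & 0x7 = 4  ←
mode [1+:2] = (word>>1) & 0x3 = 3
flags [0+:1] = (word>>0) & 0x1 = 1

4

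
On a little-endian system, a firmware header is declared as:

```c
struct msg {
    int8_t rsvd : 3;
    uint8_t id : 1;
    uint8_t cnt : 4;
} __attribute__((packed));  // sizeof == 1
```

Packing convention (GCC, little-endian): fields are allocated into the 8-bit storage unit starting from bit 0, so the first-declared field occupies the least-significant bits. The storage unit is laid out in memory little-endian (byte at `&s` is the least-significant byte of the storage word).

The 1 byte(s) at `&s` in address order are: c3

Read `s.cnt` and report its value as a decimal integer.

12

[0]=0xc3 (little-endian) → word 0xc3
rsvd:3 @ bit 0 → (0xc3>>0)&0x7 = 0x3
id:1 @ bit 3 → (0xc3>>3)&0x1 = 0x0
cnt:4 @ bit 4 → (0xc3>>4)&0xf = 0xc  ←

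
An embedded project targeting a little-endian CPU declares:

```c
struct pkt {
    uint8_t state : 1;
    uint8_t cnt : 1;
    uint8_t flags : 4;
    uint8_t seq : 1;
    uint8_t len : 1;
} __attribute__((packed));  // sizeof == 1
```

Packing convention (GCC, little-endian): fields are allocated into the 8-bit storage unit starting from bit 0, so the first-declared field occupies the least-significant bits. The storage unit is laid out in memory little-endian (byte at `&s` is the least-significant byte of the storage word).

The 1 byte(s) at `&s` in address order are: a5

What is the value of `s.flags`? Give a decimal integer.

[0]=0xa5 (little-endian) → word 0xa5
state [0+:1] = (word>>0) & 0x1 = 1
cnt [1+:1] = (word>>1) & 0x1 = 0
flags [2+:4] = (word>>2) & 0xf = 9  ←
seq [6+:1] = (word>>6) & 0x1 = 0
len [7+:1] = (word>>7) & 0x1 = 1

9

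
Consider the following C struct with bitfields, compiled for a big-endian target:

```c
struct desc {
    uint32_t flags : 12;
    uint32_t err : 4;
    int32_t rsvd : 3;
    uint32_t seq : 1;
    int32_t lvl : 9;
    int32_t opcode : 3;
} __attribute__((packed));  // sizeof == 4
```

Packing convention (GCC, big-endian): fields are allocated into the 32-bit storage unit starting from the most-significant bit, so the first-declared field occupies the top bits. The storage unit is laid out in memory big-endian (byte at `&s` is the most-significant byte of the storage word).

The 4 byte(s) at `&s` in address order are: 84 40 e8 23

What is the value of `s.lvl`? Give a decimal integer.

-252

[0]=0x84 [1]=0x40 [2]=0xe8 [3]=0x23 (big-endian) → word 0x8440e823
flags:12 @ bit 20 → (0x8440e823>>20)&0xfff = 0x844
err:4 @ bit 16 → (0x8440e823>>16)&0xf = 0x0
rsvd:3 @ bit 13 → (0x8440e823>>13)&0x7 = 0x7
seq:1 @ bit 12 → (0x8440e823>>12)&0x1 = 0x0
lvl:9 @ bit 3 → (0x8440e823>>3)&0x1ff = 0x104  ←
opcode:3 @ bit 0 → (0x8440e823>>0)&0x7 = 0x3
lvl signed 9b, MSB=1: 260 - 512 = -252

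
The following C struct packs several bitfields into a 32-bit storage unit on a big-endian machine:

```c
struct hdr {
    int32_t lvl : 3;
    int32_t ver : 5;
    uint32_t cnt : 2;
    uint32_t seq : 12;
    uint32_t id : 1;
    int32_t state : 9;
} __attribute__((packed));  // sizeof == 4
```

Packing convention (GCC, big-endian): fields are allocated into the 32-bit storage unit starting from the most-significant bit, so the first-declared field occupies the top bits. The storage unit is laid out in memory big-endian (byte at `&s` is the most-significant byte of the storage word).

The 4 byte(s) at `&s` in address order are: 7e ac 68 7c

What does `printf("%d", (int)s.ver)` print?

[0]=0x7e [1]=0xac [2]=0x68 [3]=0x7c (big-endian) → word 0x7eac687c
lvl [29+:3] = (word>>29) & 0x7 = 3
ver [24+:5] = (word>>24) & 0x1f = 30  ←
cnt [22+:2] = (word>>22) & 0x3 = 2
seq [10+:12] = (word>>10) & 0xfff = 2842
id [9+:1] = (word>>9) & 0x1 = 0
state [0+:9] = (word>>0) & 0x1ff = 124
ver signed 5b, MSB=1: 30 - 32 = -2

-2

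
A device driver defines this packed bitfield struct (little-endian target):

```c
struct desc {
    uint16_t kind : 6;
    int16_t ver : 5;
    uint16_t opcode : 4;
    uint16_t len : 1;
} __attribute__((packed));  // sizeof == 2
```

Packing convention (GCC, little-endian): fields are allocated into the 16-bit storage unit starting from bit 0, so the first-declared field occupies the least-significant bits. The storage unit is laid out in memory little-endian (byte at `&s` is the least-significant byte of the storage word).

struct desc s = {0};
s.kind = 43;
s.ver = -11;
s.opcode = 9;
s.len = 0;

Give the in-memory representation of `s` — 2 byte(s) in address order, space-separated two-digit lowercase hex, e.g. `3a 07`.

kind (6b) val=43 bits=0x2b at bit 0: 0x002b
ver (5b) val=-11 bits=0x15 at bit 6: 0x056b
opcode (4b) val=9 bits=0x9 at bit 11: 0x4d6b
len (1b) val=0 bits=0x0 at bit 15: 0x4d6b
word = 0x4d6b → little-endian bytes:
  [0]=0x6b  [1]=0x4d

6b 4d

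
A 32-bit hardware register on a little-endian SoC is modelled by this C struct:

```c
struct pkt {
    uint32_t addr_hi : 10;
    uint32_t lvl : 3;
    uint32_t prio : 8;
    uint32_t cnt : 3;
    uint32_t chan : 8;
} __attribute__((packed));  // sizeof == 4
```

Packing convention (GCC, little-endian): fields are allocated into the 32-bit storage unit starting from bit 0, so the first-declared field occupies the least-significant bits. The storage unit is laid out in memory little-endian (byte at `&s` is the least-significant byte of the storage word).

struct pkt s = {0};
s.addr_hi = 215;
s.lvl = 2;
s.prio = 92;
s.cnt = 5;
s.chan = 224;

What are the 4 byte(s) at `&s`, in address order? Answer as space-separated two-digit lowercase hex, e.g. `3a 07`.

[0+:10] addr_hi=215 & 0x3ff = 0xd7; word=0x000000d7
[10+:3] lvl=2 & 0x7 = 0x2; word=0x000008d7
[13+:8] prio=92 & 0xff = 0x5c; word=0x000b88d7
[21+:3] cnt=5 & 0x7 = 0x5; word=0x00ab88d7
[24+:8] chan=224 & 0xff = 0xe0; word=0xe0ab88d7
word = 0xe0ab88d7 → little-endian bytes:
  [0]=0xd7  [1]=0x88  [2]=0xab  [3]=0xe0

d7 88 ab e0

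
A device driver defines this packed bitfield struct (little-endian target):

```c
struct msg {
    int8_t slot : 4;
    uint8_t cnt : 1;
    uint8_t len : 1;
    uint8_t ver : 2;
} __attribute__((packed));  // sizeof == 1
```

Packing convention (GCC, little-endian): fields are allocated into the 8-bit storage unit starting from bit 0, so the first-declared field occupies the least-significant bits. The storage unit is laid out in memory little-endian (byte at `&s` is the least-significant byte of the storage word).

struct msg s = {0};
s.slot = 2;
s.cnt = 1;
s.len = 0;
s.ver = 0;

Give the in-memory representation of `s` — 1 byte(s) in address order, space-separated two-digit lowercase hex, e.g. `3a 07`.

12

[0+:4] slot=2 & 0xf = 0x2; word=0x02
[4+:1] cnt=1 & 0x1 = 0x1; word=0x12
[5+:1] len=0 & 0x1 = 0x0; word=0x12
[6+:2] ver=0 & 0x3 = 0x0; word=0x12
word = 0x12 → little-endian bytes:
  [0]=0x12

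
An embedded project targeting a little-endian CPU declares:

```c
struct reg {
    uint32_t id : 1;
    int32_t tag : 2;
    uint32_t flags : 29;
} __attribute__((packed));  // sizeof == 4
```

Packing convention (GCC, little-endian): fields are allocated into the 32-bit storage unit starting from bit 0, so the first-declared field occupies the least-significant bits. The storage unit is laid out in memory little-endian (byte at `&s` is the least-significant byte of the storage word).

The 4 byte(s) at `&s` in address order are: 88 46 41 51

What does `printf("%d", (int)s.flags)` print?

170404049

[0]=0x88 [1]=0x46 [2]=0x41 [3]=0x51 (little-endian) → word 0x51414688
id:1 @ bit 0 → (0x51414688>>0)&0x1 = 0x0
tag:2 @ bit 1 → (0x51414688>>1)&0x3 = 0x0
flags:29 @ bit 3 → (0x51414688>>3)&0x1fffffff = 0xa2828d1  ←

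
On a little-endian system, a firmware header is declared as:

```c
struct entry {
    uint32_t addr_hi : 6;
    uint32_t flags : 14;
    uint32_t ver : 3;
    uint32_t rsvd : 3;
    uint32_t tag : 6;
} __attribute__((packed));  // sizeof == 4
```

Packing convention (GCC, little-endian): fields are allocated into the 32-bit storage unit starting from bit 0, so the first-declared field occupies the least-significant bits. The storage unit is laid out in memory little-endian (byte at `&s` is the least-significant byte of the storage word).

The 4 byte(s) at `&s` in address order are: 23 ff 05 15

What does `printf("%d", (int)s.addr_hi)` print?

[0]=0x23 [1]=0xff [2]=0x05 [3]=0x15 (little-endian) → word 0x1505ff23
addr_hi:6 @ bit 0 → (0x1505ff23>>0)&0x3f = 0x23  ←
flags:14 @ bit 6 → (0x1505ff23>>6)&0x3fff = 0x17fc
ver:3 @ bit 20 → (0x1505ff23>>20)&0x7 = 0x0
rsvd:3 @ bit 23 → (0x1505ff23>>23)&0x7 = 0x2
tag:6 @ bit 26 → (0x1505ff23>>26)&0x3f = 0x5

35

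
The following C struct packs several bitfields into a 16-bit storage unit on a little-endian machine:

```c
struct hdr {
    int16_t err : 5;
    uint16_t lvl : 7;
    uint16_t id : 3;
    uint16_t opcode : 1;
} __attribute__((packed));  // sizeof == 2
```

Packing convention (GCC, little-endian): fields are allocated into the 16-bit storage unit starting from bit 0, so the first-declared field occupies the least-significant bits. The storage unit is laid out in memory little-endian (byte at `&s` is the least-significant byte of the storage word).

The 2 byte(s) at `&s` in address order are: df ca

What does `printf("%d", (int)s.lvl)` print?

86

[0]=0xdf [1]=0xca (little-endian) → word 0xcadf
err:5 @ bit 0 → (0xcadf>>0)&0x1f = 0x1f
lvl:7 @ bit 5 → (0xcadf>>5)&0x7f = 0x56  ←
id:3 @ bit 12 → (0xcadf>>12)&0x7 = 0x4
opcode:1 @ bit 15 → (0xcadf>>15)&0x1 = 0x1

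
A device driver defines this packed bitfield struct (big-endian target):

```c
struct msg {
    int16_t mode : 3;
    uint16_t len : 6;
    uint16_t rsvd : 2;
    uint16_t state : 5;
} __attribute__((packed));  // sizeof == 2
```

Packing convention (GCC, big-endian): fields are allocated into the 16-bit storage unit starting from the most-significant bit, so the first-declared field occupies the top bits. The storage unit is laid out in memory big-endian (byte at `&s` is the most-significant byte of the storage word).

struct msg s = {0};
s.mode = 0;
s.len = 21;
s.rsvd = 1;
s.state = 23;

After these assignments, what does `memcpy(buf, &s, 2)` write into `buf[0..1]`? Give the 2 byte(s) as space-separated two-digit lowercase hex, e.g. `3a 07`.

[13+:3] mode=0 & 0x7 = 0x0; word=0x0000
[7+:6] len=21 & 0x3f = 0x15; word=0x0a80
[5+:2] rsvd=1 & 0x3 = 0x1; word=0x0aa0
[0+:5] state=23 & 0x1f = 0x17; word=0x0ab7
word = 0x0ab7 → big-endian bytes:
  [0]=0x0a  [1]=0xb7

0a b7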